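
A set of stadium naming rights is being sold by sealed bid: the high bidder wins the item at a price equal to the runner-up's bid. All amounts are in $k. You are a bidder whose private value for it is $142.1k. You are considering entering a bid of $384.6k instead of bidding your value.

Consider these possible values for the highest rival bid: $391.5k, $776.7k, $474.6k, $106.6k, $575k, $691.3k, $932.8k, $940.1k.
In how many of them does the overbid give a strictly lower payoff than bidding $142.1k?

The deviation hurts exactly when the highest competing bid lies strictly between $142.1k and $384.6k — overbidding then wins at a price above your value.
$391.5k: above both → same outcome either way.
$776.7k: above both → same outcome either way.
$474.6k: above both → same outcome either way.
$106.6k: below both → same outcome either way.
$575k: above both → same outcome either way.
$691.3k: above both → same outcome either way.
$932.8k: above both → same outcome either way.
$940.1k: above both → same outcome either way.
Count: 0.

0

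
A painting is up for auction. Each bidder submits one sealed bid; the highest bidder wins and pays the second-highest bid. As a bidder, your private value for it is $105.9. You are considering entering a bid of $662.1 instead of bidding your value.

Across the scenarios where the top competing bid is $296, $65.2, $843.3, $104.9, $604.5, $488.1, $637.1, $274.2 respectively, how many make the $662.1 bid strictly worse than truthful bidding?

5

The deviation hurts exactly when the highest competing bid lies strictly between $105.9 and $662.1 — overbidding then wins at a price above your value.
$296: inside the interval → strictly worse (loss $190.1).
$65.2: below both → same outcome either way.
$843.3: above both → same outcome either way.
$104.9: below both → same outcome either way.
$604.5: inside the interval → strictly worse (loss $498.6).
$488.1: inside the interval → strictly worse (loss $382.2).
$637.1: inside the interval → strictly worse (loss $531.2).
$274.2: inside the interval → strictly worse (loss $168.3).
Count: 5.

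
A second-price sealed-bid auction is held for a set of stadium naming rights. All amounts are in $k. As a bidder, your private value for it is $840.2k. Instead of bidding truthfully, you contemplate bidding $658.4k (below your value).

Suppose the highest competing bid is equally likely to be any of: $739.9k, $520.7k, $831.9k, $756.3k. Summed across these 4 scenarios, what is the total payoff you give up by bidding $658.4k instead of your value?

The deviation costs you only when the competing bid falls strictly between $658.4k and $840.2k; elsewhere both bids give the same outcome.
$739.9k: truthful payoff $100.3k, deviation payoff $0k → loss $100.3k.
$520.7k: outcomes coincide → loss $0k.
$831.9k: truthful payoff $8.3k, deviation payoff $0k → loss $8.3k.
$756.3k: truthful payoff $83.9k, deviation payoff $0k → loss $83.9k.
Total loss = $100.3k + $8.3k + $83.9k = $192.5k.
Truthful bidding weakly dominates here: raising your bid can only win items priced above your value, and lowering it can only forfeit items priced below.

$192.5k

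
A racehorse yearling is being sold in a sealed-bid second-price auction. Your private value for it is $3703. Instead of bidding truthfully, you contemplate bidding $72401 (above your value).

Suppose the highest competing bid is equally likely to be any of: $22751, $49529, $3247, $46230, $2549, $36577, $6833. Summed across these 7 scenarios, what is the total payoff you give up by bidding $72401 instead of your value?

The deviation costs you only when the competing bid falls strictly between $3703 and $72401; elsewhere both bids give the same outcome.
$22751: truthful payoff $0, deviation payoff −$19048 → loss $19048.
$49529: truthful payoff $0, deviation payoff −$45826 → loss $45826.
$3247: outcomes coincide → loss $0.
$46230: truthful payoff $0, deviation payoff −$42527 → loss $42527.
$2549: outcomes coincide → loss $0.
$36577: truthful payoff $0, deviation payoff −$32874 → loss $32874.
$6833: truthful payoff $0, deviation payoff −$3130 → loss $3130.
Total loss = $19048 + $45826 + $42527 + $32874 + $3130 = $143405.

$143405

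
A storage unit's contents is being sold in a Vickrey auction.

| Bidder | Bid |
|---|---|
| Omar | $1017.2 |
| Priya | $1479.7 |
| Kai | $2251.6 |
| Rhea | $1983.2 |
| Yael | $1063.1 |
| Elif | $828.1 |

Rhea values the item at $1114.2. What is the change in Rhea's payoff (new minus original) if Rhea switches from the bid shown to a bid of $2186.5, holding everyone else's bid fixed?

The highest bid among the other bidders is $2251.6; Rhea's bid doesn't change that.
Original bid $1983.2: Rhea is not highest (top rival bid is $2251.6); payoff $0.
Alternative bid $2186.5: Rhea is not highest (top rival bid is $2251.6); payoff $0.
Change in payoff = $0 − ($0) = $0.

$0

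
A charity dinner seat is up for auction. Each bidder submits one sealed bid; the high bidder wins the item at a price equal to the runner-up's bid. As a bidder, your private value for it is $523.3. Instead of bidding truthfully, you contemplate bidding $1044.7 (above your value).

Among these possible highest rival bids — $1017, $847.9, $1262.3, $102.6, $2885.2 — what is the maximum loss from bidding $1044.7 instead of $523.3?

$1017: truthful gives $0, deviation gives −$493.7 → loss $493.7.
$847.9: truthful gives $0, deviation gives −$324.6 → loss $324.6.
$1262.3: same outcome either way → loss $0.
$102.6: same outcome either way → loss $0.
$2885.2: same outcome either way → loss $0.
Maximum loss: $493.7.

$493.7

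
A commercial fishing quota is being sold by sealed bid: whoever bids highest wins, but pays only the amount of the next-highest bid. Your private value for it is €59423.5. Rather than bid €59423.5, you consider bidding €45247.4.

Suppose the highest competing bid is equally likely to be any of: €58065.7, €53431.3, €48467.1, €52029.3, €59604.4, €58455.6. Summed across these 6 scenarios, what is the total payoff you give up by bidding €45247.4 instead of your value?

The deviation costs you only when the competing bid falls strictly between €45247.4 and €59423.5; elsewhere both bids give the same outcome.
€58065.7: truthful payoff €1357.8, deviation payoff €0 → loss €1357.8.
€53431.3: truthful payoff €5992.2, deviation payoff €0 → loss €5992.2.
€48467.1: truthful payoff €10956.4, deviation payoff €0 → loss €10956.4.
€52029.3: truthful payoff €7394.2, deviation payoff €0 → loss €7394.2.
€59604.4: outcomes coincide → loss €0.
€58455.6: truthful payoff €967.9, deviation payoff €0 → loss €967.9.
Total loss = €1357.8 + €5992.2 + €10956.4 + €7394.2 + €967.9 = €26668.5.

€26668.5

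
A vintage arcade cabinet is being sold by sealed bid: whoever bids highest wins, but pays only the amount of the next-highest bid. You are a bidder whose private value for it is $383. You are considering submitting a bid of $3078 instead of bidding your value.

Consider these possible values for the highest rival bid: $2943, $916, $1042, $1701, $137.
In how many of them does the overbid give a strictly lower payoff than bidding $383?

4

The deviation hurts exactly when the highest competing bid lies strictly between $383 and $3078 — overbidding then wins at a price above your value.
$2943: inside the interval → strictly worse (loss $2560).
$916: inside the interval → strictly worse (loss $533).
$1042: inside the interval → strictly worse (loss $659).
$1701: inside the interval → strictly worse (loss $1318).
$137: below both → same outcome either way.
Count: 4.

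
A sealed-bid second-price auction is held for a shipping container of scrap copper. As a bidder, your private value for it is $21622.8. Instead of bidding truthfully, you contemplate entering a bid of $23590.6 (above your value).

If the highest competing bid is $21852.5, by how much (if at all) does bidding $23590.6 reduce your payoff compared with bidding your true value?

$229.7

Bidding your value $21622.8: you lose (since $21622.8 < $21852.5). Payoff $0.
Bidding $23590.6: you win and pay $21852.5. Payoff $21622.8 − $21852.5 = −$229.7.
The competing bid $21852.5 lies between your value and your inflated bid, so overbidding wins an item priced above your value.
Loss from deviating = $0 − (−$229.7) = $229.7.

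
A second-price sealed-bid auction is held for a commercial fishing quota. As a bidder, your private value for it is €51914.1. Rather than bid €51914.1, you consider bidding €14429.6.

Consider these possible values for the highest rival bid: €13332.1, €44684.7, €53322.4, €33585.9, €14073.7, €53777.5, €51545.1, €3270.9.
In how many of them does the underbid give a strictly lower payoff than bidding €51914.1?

The deviation hurts exactly when the highest competing bid lies strictly between €14429.6 and €51914.1 — underbidding then forfeits a profitable win.
€13332.1: below both → same outcome either way.
€44684.7: inside the interval → strictly worse (loss €7229.4).
€53322.4: above both → same outcome either way.
€33585.9: inside the interval → strictly worse (loss €18328.2).
€14073.7: below both → same outcome either way.
€53777.5: above both → same outcome either way.
€51545.1: inside the interval → strictly worse (loss €369).
€3270.9: below both → same outcome either way.
Count: 3.

3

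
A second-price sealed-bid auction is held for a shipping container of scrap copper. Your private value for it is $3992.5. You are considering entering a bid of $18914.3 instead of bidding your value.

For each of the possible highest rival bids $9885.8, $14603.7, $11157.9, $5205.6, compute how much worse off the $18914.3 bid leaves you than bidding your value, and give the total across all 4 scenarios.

$24883

The deviation costs you only when the competing bid falls strictly between $3992.5 and $18914.3; elsewhere both bids give the same outcome.
$9885.8: truthful payoff $0, deviation payoff −$5893.3 → loss $5893.3.
$14603.7: truthful payoff $0, deviation payoff −$10611.2 → loss $10611.2.
$11157.9: truthful payoff $0, deviation payoff −$7165.4 → loss $7165.4.
$5205.6: truthful payoff $0, deviation payoff −$1213.1 → loss $1213.1.
Total loss = $5893.3 + $10611.2 + $7165.4 + $1213.1 = $24883.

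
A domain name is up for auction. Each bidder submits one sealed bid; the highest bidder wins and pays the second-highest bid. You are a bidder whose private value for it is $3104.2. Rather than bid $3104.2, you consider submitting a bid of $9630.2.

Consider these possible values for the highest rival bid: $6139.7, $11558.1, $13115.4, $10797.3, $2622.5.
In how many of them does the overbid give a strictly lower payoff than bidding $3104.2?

The deviation hurts exactly when the highest competing bid lies strictly between $3104.2 and $9630.2 — overbidding then wins at a price above your value.
$6139.7: inside the interval → strictly worse (loss $3035.5).
$11558.1: above both → same outcome either way.
$13115.4: above both → same outcome either way.
$10797.3: above both → same outcome either way.
$2622.5: below both → same outcome either way.
Count: 1.

1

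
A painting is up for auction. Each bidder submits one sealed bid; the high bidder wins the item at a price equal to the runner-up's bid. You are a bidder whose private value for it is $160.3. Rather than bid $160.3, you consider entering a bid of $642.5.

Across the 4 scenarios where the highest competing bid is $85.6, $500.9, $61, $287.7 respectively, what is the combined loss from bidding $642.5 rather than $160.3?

The deviation costs you only when the competing bid falls strictly between $160.3 and $642.5; elsewhere both bids give the same outcome.
$85.6: outcomes coincide → loss $0.
$500.9: truthful payoff $0, deviation payoff −$340.6 → loss $340.6.
$61: outcomes coincide → loss $0.
$287.7: truthful payoff $0, deviation payoff −$127.4 → loss $127.4.
Total loss = $340.6 + $127.4 = $468.

$468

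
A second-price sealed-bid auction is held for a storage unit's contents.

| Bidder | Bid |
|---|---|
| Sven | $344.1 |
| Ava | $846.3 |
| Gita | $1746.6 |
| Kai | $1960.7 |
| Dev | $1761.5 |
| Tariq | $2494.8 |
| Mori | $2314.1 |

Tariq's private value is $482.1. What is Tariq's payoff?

−$1832

Highest bid: Tariq at $2494.8, so Tariq wins.
Second-highest bid: Mori at $2314.1 — that is the price the winner pays.
Tariq's payoff = value − price = $482.1 − $2314.1 = −$1832.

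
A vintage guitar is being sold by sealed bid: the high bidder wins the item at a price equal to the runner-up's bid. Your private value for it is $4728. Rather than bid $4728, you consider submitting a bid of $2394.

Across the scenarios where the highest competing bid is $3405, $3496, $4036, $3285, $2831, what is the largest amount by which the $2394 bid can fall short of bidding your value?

$1897

$3405: truthful gives $1323, deviation gives $0 → loss $1323.
$3496: truthful gives $1232, deviation gives $0 → loss $1232.
$4036: truthful gives $692, deviation gives $0 → loss $692.
$3285: truthful gives $1443, deviation gives $0 → loss $1443.
$2831: truthful gives $1897, deviation gives $0 → loss $1897.
Maximum loss: $1897.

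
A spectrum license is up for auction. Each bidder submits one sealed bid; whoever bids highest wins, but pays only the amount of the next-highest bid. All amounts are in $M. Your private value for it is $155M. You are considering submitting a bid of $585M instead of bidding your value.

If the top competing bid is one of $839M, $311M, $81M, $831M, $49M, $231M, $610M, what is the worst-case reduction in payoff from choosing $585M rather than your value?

$839M: same outcome either way → loss $0M.
$311M: truthful gives $0M, deviation gives −$156M → loss $156M.
$81M: same outcome either way → loss $0M.
$831M: same outcome either way → loss $0M.
$49M: same outcome either way → loss $0M.
$231M: truthful gives $0M, deviation gives −$76M → loss $76M.
$610M: same outcome either way → loss $0M.
Maximum loss: $156M.

$156M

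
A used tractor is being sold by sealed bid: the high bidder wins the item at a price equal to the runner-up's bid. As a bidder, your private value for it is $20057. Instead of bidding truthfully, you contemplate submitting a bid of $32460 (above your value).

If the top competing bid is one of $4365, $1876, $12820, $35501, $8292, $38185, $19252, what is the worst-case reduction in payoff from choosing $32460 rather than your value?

$4365: same outcome either way → loss $0.
$1876: same outcome either way → loss $0.
$12820: same outcome either way → loss $0.
$35501: same outcome either way → loss $0.
$8292: same outcome either way → loss $0.
$38185: same outcome either way → loss $0.
$19252: same outcome either way → loss $0.
Maximum loss: $0.

$0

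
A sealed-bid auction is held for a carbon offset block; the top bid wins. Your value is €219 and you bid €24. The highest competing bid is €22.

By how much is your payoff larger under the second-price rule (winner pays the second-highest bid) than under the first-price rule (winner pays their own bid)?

You have the highest bid, so you win under either rule.
Second-price: pay €22 → payoff €197.
First-price: pay your own bid €24 → payoff €195.
Difference = €197 − (€195) = €2.

€2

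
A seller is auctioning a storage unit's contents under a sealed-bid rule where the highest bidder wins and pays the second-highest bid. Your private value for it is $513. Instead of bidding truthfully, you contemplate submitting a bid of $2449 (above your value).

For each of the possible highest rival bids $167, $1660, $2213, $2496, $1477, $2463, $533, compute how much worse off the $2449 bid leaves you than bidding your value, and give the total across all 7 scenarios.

$3831

The deviation costs you only when the competing bid falls strictly between $513 and $2449; elsewhere both bids give the same outcome.
$167: outcomes coincide → loss $0.
$1660: truthful payoff $0, deviation payoff −$1147 → loss $1147.
$2213: truthful payoff $0, deviation payoff −$1700 → loss $1700.
$2496: outcomes coincide → loss $0.
$1477: truthful payoff $0, deviation payoff −$964 → loss $964.
$2463: outcomes coincide → loss $0.
$533: truthful payoff $0, deviation payoff −$20 → loss $20.
Total loss = $1147 + $1700 + $964 + $20 = $3831.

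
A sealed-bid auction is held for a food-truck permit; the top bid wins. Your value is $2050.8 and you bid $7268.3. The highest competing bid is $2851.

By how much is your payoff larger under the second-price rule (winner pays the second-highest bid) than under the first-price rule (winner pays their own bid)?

$4417.3

You have the highest bid, so you win under either rule.
Second-price: pay $2851 → payoff −$800.2.
First-price: pay your own bid $7268.3 → payoff −$5217.5.
Difference = −$800.2 − (−$5217.5) = $4417.3.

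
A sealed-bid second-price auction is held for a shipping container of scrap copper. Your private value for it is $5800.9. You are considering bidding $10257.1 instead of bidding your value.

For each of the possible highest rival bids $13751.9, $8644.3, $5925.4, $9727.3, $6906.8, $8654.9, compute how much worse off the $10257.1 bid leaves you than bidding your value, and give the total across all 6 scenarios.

$10854.2

The deviation costs you only when the competing bid falls strictly between $5800.9 and $10257.1; elsewhere both bids give the same outcome.
$13751.9: outcomes coincide → loss $0.
$8644.3: truthful payoff $0, deviation payoff −$2843.4 → loss $2843.4.
$5925.4: truthful payoff $0, deviation payoff −$124.5 → loss $124.5.
$9727.3: truthful payoff $0, deviation payoff −$3926.4 → loss $3926.4.
$6906.8: truthful payoff $0, deviation payoff −$1105.9 → loss $1105.9.
$8654.9: truthful payoff $0, deviation payoff −$2854 → loss $2854.
Total loss = $2843.4 + $124.5 + $3926.4 + $1105.9 + $2854 = $10854.2.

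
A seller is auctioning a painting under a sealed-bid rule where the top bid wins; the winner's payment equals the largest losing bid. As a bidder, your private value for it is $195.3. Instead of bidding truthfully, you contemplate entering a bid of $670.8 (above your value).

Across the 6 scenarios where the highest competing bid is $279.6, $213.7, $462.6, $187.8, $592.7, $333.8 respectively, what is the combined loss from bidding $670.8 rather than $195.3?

The deviation costs you only when the competing bid falls strictly between $195.3 and $670.8; elsewhere both bids give the same outcome.
$279.6: truthful payoff $0, deviation payoff −$84.3 → loss $84.3.
$213.7: truthful payoff $0, deviation payoff −$18.4 → loss $18.4.
$462.6: truthful payoff $0, deviation payoff −$267.3 → loss $267.3.
$187.8: outcomes coincide → loss $0.
$592.7: truthful payoff $0, deviation payoff −$397.4 → loss $397.4.
$333.8: truthful payoff $0, deviation payoff −$138.5 → loss $138.5.
Total loss = $84.3 + $18.4 + $267.3 + $397.4 + $138.5 = $905.9.

$905.9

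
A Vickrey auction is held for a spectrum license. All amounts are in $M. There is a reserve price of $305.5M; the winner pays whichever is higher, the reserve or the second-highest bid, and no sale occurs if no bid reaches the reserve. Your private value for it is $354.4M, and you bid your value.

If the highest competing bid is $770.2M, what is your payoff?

Your bid $354.4M is below the highest competing bid $770.2M, so you lose. Payoff $0M.

$0M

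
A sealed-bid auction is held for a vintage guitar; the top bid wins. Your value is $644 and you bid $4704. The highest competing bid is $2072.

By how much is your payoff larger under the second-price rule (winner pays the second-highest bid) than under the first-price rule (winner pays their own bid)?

$2632

You have the highest bid, so you win under either rule.
Second-price: pay $2072 → payoff −$1428.
First-price: pay your own bid $4704 → payoff −$4060.
Difference = −$1428 − (−$4060) = $2632.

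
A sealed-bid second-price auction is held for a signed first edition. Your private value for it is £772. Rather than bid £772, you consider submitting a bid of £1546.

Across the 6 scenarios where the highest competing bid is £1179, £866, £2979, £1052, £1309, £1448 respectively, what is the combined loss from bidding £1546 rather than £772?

The deviation costs you only when the competing bid falls strictly between £772 and £1546; elsewhere both bids give the same outcome.
£1179: truthful payoff £0, deviation payoff −£407 → loss £407.
£866: truthful payoff £0, deviation payoff −£94 → loss £94.
£2979: outcomes coincide → loss £0.
£1052: truthful payoff £0, deviation payoff −£280 → loss £280.
£1309: truthful payoff £0, deviation payoff −£537 → loss £537.
£1448: truthful payoff £0, deviation payoff −£676 → loss £676.
Total loss = £407 + £94 + £280 + £537 + £676 = £1994.

£1994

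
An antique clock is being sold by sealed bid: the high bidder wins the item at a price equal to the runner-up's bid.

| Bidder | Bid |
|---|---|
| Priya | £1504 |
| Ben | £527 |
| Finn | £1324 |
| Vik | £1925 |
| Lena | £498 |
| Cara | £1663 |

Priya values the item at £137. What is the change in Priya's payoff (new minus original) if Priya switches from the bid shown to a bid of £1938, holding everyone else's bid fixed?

−£1788

The highest bid among the other bidders is £1925; Priya's bid doesn't change that.
Original bid £1504: Priya is not highest (top rival bid is £1925); payoff £0.
Alternative bid £1938: Priya is highest, pays the top rival bid £1925; payoff £137 − £1925 = −£1788.
Change in payoff = −£1788 − (£0) = −£1788.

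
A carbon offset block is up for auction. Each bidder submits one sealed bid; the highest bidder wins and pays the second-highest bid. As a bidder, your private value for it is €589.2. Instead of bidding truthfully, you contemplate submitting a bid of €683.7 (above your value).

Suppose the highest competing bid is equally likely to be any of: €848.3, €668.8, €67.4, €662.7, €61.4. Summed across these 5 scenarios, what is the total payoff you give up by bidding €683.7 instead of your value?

The deviation costs you only when the competing bid falls strictly between €589.2 and €683.7; elsewhere both bids give the same outcome.
€848.3: outcomes coincide → loss €0.
€668.8: truthful payoff €0, deviation payoff −€79.6 → loss €79.6.
€67.4: outcomes coincide → loss €0.
€662.7: truthful payoff €0, deviation payoff −€73.5 → loss €73.5.
€61.4: outcomes coincide → loss €0.
Total loss = €79.6 + €73.5 = €153.1.

€153.1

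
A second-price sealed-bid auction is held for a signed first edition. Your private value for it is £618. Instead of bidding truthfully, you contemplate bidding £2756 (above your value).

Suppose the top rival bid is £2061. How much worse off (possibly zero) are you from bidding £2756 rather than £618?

£1443

Bidding your value £618: you lose (since £618 < £2061). Payoff £0.
Bidding £2756: you win and pay £2061. Payoff £618 − £2061 = −£1443.
The competing bid £2061 lies between your value and your inflated bid, so overbidding wins an item priced above your value.
Loss from deviating = £0 − (−£1443) = £1443.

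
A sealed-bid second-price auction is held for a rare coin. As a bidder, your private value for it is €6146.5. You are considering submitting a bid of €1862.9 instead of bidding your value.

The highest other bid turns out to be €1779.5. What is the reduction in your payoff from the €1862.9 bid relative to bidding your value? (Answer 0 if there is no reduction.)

€0

Bidding your value €6146.5: you win (since €6146.5 > €1779.5) and pay €1779.5. Payoff €4367.
Bidding €1862.9: you win and pay €1779.5. Payoff €6146.5 − €1779.5 = €4367.
Difference = €4367 − €4367 = €0; both bids lead to the same outcome because the competing bid is below both your value and your alternative bid.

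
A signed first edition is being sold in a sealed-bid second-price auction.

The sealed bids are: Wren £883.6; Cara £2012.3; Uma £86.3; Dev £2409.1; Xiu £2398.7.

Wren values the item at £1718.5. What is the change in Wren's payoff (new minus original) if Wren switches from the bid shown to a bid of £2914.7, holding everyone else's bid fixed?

−£690.6

The highest bid among the other bidders is £2409.1; Wren's bid doesn't change that.
Original bid £883.6: Wren is not highest (top rival bid is £2409.1); payoff £0.
Alternative bid £2914.7: Wren is highest, pays the top rival bid £2409.1; payoff £1718.5 − £2409.1 = −£690.6.
Change in payoff = −£690.6 − (£0) = −£690.6.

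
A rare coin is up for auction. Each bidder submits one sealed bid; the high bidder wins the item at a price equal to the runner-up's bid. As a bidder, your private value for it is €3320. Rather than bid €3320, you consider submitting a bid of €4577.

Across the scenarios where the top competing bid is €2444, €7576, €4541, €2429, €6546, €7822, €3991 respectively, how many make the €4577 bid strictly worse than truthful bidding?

2

The deviation hurts exactly when the highest competing bid lies strictly between €3320 and €4577 — overbidding then wins at a price above your value.
€2444: below both → same outcome either way.
€7576: above both → same outcome either way.
€4541: inside the interval → strictly worse (loss €1221).
€2429: below both → same outcome either way.
€6546: above both → same outcome either way.
€7822: above both → same outcome either way.
€3991: inside the interval → strictly worse (loss €671).
Count: 2.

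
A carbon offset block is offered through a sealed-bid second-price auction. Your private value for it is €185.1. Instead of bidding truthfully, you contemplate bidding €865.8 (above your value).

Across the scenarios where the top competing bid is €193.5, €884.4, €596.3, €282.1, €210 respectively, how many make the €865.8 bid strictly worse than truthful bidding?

4

The deviation hurts exactly when the highest competing bid lies strictly between €185.1 and €865.8 — overbidding then wins at a price above your value.
€193.5: inside the interval → strictly worse (loss €8.4).
€884.4: above both → same outcome either way.
€596.3: inside the interval → strictly worse (loss €411.2).
€282.1: inside the interval → strictly worse (loss €97).
€210: inside the interval → strictly worse (loss €24.9).
Count: 4.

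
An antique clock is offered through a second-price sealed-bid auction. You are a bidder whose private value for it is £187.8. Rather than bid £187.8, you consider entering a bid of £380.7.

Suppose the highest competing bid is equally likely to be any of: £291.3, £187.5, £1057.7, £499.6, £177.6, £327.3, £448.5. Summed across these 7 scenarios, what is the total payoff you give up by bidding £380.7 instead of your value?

The deviation costs you only when the competing bid falls strictly between £187.8 and £380.7; elsewhere both bids give the same outcome.
£291.3: truthful payoff £0, deviation payoff −£103.5 → loss £103.5.
£187.5: outcomes coincide → loss £0.
£1057.7: outcomes coincide → loss £0.
£499.6: outcomes coincide → loss £0.
£177.6: outcomes coincide → loss £0.
£327.3: truthful payoff £0, deviation payoff −£139.5 → loss £139.5.
£448.5: outcomes coincide → loss £0.
Total loss = £103.5 + £139.5 = £243.

£243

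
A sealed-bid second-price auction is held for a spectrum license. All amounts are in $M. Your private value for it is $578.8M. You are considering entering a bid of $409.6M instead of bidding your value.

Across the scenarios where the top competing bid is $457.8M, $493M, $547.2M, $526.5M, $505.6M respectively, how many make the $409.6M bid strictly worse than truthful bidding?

The deviation hurts exactly when the highest competing bid lies strictly between $409.6M and $578.8M — underbidding then forfeits a profitable win.
$457.8M: inside the interval → strictly worse (loss $121M).
$493M: inside the interval → strictly worse (loss $85.8M).
$547.2M: inside the interval → strictly worse (loss $31.6M).
$526.5M: inside the interval → strictly worse (loss $52.3M).
$505.6M: inside the interval → strictly worse (loss $73.2M).
Count: 5.

5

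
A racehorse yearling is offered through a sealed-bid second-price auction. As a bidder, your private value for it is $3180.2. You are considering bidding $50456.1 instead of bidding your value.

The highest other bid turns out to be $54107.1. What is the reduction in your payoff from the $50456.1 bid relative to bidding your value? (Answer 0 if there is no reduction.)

$0

Bidding your value $3180.2: you lose (since $3180.2 < $54107.1). Payoff $0.
Bidding $50456.1: you lose. Payoff $0.
Difference = $0 − $0 = $0; both bids lead to the same outcome because the competing bid is above both your value and your alternative bid.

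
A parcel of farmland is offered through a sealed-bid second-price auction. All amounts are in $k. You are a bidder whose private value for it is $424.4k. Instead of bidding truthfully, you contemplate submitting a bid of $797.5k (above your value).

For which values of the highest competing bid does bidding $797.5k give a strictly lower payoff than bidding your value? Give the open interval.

If the competing bid is below $424.4k, both bids win at the same price — no difference.
If it is above $797.5k, both bids lose — no difference.
If it lies strictly between $424.4k and $797.5k, bidding your value loses (payoff 0) while bidding $797.5k wins at a price above your value (payoff negative).
So the deviation strictly hurts on the open interval ($424.4k, $797.5k).
Truthful bidding weakly dominates here: raising your bid can only win items priced above your value, and lowering it can only forfeit items priced below.

($424.4k, $797.5k)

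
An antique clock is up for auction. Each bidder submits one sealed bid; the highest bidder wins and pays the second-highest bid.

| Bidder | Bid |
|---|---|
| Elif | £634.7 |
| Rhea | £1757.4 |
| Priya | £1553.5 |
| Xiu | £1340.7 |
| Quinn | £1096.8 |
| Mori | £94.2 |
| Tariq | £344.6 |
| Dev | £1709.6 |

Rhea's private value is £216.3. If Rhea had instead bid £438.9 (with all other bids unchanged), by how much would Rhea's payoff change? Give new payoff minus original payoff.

The highest bid among the other bidders is £1709.6; Rhea's bid doesn't change that.
Original bid £1757.4: Rhea is highest, pays the top rival bid £1709.6; payoff £216.3 − £1709.6 = −£1493.3.
Alternative bid £438.9: Rhea is not highest (top rival bid is £1709.6); payoff £0.
Change in payoff = £0 − (−£1493.3) = £1493.3.

£1493.3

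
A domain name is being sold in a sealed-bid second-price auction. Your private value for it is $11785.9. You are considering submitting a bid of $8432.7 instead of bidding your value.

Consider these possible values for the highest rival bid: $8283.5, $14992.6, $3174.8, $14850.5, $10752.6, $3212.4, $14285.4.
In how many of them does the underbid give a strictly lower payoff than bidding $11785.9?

1

The deviation hurts exactly when the highest competing bid lies strictly between $8432.7 and $11785.9 — underbidding then forfeits a profitable win.
$8283.5: below both → same outcome either way.
$14992.6: above both → same outcome either way.
$3174.8: below both → same outcome either way.
$14850.5: above both → same outcome either way.
$10752.6: inside the interval → strictly worse (loss $1033.3).
$3212.4: below both → same outcome either way.
$14285.4: above both → same outcome either way.
Count: 1.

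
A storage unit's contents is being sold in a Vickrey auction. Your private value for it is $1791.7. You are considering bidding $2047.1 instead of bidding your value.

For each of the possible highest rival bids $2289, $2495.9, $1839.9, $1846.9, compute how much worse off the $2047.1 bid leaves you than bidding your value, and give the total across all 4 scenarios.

$103.4

The deviation costs you only when the competing bid falls strictly between $1791.7 and $2047.1; elsewhere both bids give the same outcome.
$2289: outcomes coincide → loss $0.
$2495.9: outcomes coincide → loss $0.
$1839.9: truthful payoff $0, deviation payoff −$48.2 → loss $48.2.
$1846.9: truthful payoff $0, deviation payoff −$55.2 → loss $55.2.
Total loss = $48.2 + $55.2 = $103.4.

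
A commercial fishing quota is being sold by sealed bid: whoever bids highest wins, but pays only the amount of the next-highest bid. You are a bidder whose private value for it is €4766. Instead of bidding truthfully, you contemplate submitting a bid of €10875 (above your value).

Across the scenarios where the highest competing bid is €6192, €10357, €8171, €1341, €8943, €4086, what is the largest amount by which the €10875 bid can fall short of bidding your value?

€5591

€6192: truthful gives €0, deviation gives −€1426 → loss €1426.
€10357: truthful gives €0, deviation gives −€5591 → loss €5591.
€8171: truthful gives €0, deviation gives −€3405 → loss €3405.
€1341: same outcome either way → loss €0.
€8943: truthful gives €0, deviation gives −€4177 → loss €4177.
€4086: same outcome either way → loss €0.
Maximum loss: €5591.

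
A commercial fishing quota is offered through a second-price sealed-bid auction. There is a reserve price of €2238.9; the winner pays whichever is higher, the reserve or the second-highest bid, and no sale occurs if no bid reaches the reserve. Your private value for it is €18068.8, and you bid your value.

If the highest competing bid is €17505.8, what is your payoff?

Your bid €18068.8 is the highest and exceeds the reserve.
Price = max(second-highest bid, reserve) = max(€17505.8, €2238.9) = €17505.8.
Payoff = €18068.8 − €17505.8 = €563.

€563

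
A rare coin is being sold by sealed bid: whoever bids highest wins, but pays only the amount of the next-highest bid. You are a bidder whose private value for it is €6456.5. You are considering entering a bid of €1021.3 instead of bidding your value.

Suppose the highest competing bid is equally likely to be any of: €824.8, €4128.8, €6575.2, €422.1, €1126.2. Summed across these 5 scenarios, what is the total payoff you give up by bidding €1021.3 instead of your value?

€7658

The deviation costs you only when the competing bid falls strictly between €1021.3 and €6456.5; elsewhere both bids give the same outcome.
€824.8: outcomes coincide → loss €0.
€4128.8: truthful payoff €2327.7, deviation payoff €0 → loss €2327.7.
€6575.2: outcomes coincide → loss €0.
€422.1: outcomes coincide → loss €0.
€1126.2: truthful payoff €5330.3, deviation payoff €0 → loss €5330.3.
Total loss = €2327.7 + €5330.3 = €7658.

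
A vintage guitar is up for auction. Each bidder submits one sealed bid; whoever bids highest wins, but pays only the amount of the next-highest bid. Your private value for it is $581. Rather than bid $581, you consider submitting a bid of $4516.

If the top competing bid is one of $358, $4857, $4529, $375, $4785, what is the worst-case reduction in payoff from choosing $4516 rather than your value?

$358: same outcome either way → loss $0.
$4857: same outcome either way → loss $0.
$4529: same outcome either way → loss $0.
$375: same outcome either way → loss $0.
$4785: same outcome either way → loss $0.
Maximum loss: $0.

$0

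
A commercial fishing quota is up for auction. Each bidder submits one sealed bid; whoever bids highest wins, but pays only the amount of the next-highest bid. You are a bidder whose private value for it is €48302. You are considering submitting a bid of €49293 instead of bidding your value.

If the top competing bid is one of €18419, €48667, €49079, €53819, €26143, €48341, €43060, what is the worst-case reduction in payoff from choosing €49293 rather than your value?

€777

€18419: same outcome either way → loss €0.
€48667: truthful gives €0, deviation gives −€365 → loss €365.
€49079: truthful gives €0, deviation gives −€777 → loss €777.
€53819: same outcome either way → loss €0.
€26143: same outcome either way → loss €0.
€48341: truthful gives €0, deviation gives −€39 → loss €39.
€43060: same outcome either way → loss €0.
Maximum loss: €777.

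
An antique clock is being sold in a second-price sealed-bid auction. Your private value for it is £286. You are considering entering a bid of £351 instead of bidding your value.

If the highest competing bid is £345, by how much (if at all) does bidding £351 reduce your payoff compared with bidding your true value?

£59

Bidding your value £286: you lose (since £286 < £345). Payoff £0.
Bidding £351: you win and pay £345. Payoff £286 − £345 = −£59.
The competing bid £345 lies between your value and your inflated bid, so overbidding wins an item priced above your value.
Loss from deviating = £0 − (−£59) = £59.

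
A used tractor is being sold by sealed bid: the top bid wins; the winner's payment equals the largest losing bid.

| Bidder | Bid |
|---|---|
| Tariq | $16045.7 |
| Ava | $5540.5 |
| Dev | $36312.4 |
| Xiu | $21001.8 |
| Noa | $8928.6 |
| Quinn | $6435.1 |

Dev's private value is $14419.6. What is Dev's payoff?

−$6582.2

Highest bid: Dev at $36312.4, so Dev wins.
Second-highest bid: Xiu at $21001.8 — that is the price the winner pays.
Dev's payoff = value − price = $14419.6 − $21001.8 = −$6582.2.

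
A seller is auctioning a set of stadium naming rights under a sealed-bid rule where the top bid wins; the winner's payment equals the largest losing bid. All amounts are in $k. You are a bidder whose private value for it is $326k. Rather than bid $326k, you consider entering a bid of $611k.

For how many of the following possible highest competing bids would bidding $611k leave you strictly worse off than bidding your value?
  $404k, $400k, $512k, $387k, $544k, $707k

5

The deviation hurts exactly when the highest competing bid lies strictly between $326k and $611k — overbidding then wins at a price above your value.
$404k: inside the interval → strictly worse (loss $78k).
$400k: inside the interval → strictly worse (loss $74k).
$512k: inside the interval → strictly worse (loss $186k).
$387k: inside the interval → strictly worse (loss $61k).
$544k: inside the interval → strictly worse (loss $218k).
$707k: above both → same outcome either way.
Count: 5.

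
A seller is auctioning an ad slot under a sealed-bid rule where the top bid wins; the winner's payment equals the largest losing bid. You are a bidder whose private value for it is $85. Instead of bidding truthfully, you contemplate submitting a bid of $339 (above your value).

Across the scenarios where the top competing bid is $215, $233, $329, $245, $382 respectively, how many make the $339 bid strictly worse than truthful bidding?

4

The deviation hurts exactly when the highest competing bid lies strictly between $85 and $339 — overbidding then wins at a price above your value.
$215: inside the interval → strictly worse (loss $130).
$233: inside the interval → strictly worse (loss $148).
$329: inside the interval → strictly worse (loss $244).
$245: inside the interval → strictly worse (loss $160).
$382: above both → same outcome either way.
Count: 4.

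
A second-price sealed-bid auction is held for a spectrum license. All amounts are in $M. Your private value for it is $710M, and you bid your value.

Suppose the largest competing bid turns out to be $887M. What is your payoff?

Your bid $710M is below the highest competing bid $887M, so you lose.
A losing bidder pays nothing and receives nothing: payoff = $0M.

$0M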